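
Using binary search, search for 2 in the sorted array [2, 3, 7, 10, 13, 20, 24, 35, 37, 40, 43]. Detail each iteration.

Binary search for 2 in [2, 3, 7, 10, 13, 20, 24, 35, 37, 40, 43]:

lo=0, hi=10, mid=5, arr[mid]=20 -> 20 > 2, search left half
lo=0, hi=4, mid=2, arr[mid]=7 -> 7 > 2, search left half
lo=0, hi=1, mid=0, arr[mid]=2 -> Found target at index 0!

Binary search finds 2 at index 0 after 3 comparisons. The search repeatedly halves the search space by comparing with the middle element.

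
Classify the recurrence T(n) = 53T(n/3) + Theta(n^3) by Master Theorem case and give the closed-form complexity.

Master Theorem for T(n) = 53T(n/3) + O(n^3):

a = 53, b = 3, c = 3
log_b(a) = log_3(53) = 3.6139

Case 1: c = 3 < log_3(53) = 3.6139
T(n) = O(n^(log_3 53))

For T(n) = 53T(n/3) + O(n^3): log_3(53) = 3.6139. This is Case 1 of the Master Theorem (c < log_b(a), work dominated by leaves), giving O(n^(log_3 53)).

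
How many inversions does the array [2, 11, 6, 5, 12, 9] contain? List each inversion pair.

Finding inversions in [2, 11, 6, 5, 12, 9]:

(1, 2): arr[1]=11 > arr[2]=6
(1, 3): arr[1]=11 > arr[3]=5
(1, 5): arr[1]=11 > arr[5]=9
(2, 3): arr[2]=6 > arr[3]=5
(4, 5): arr[4]=12 > arr[5]=9

Total inversions: 5

The array has 5 inversion(s): (1,2), (1,3), (1,5), (2,3), (4,5). Each pair (i,j) satisfies i < j and arr[i] > arr[j].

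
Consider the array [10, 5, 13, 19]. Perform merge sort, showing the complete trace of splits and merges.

Merge sort trace:

Split: [10, 5, 13, 19] -> [10, 5] and [13, 19]
  Split: [10, 5] -> [10] and [5]
  Merge: [10] + [5] -> [5, 10]
  Split: [13, 19] -> [13] and [19]
  Merge: [13] + [19] -> [13, 19]
Merge: [5, 10] + [13, 19] -> [5, 10, 13, 19]

Final sorted array: [5, 10, 13, 19]

The merge sort proceeds by recursively splitting the array and merging sorted halves.
After all merges, the sorted array is [5, 10, 13, 19].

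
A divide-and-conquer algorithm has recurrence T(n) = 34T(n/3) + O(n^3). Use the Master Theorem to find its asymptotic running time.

Master Theorem for T(n) = 34T(n/3) + O(n^3):

a = 34, b = 3, c = 3
log_b(a) = log_3(34) = 3.2098

Case 1: c = 3 < log_3(34) = 3.2098
T(n) = O(n^(log_3 34))

For T(n) = 34T(n/3) + O(n^3): log_3(34) = 3.2098. This is Case 1 of the Master Theorem (c < log_b(a), work dominated by leaves), giving O(n^(log_3 34)).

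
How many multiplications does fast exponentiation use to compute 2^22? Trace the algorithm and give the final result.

Computing 2^22 by squaring (build up from 2^1; each line after the first costs one multiplication):

2^1 = 2
2^2 = (2^1)^2 = 2^2 = 4
2^4 = (2^2)^2 = 4^2 = 16
2^5 = 2 * 2^4 = 2 * 16 = 32
2^10 = (2^5)^2 = 32^2 = 1024
2^11 = 2 * 2^10 = 2 * 1024 = 2048
2^22 = (2^11)^2 = 2048^2 = 4194304

Result: 4194304
Multiplications needed: 6 (6 lines after 2^1)

2^22 = 4194304. Using exponentiation by squaring, this requires 6 multiplications. The key idea: if the exponent is even, square the half-power; if odd, multiply by the base once.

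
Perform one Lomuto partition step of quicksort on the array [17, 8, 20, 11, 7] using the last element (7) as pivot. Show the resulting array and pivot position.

Lomuto partition with pivot = 7:

Initial array: [17, 8, 20, 11, 7]

arr[0]=17 > 7: no swap
arr[1]=8 > 7: no swap
arr[2]=20 > 7: no swap
arr[3]=11 > 7: no swap

Place pivot at position 0: [7, 8, 20, 11, 17]
Pivot position: 0

After partitioning with pivot 7, the array becomes [7, 8, 20, 11, 17]. The pivot is placed at index 0. All elements to the left of the pivot are <= 7, and all elements to the right are > 7.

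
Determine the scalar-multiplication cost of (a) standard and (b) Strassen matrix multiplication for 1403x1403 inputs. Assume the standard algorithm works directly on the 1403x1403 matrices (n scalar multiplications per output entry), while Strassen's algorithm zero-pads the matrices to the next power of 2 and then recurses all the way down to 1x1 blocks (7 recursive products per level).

Matrix multiplication for 1403x1403 matrices:

Strassen's algorithm requires power-of-2 dimensions. Pad 1403x1403 to 2048x2048 (next power of 2).

Standard algorithm: 1403^3 = 2761677827 multiplications
Strassen's algorithm: 7^(log2(2048)) = 7^11 = 1977326743 multiplications
Savings: 2761677827 - 1977326743 = 784351084 multiplications

Standard: 2761677827 multiplications (1403^3). Strassen: 1977326743 multiplications (7^11, after padding to 2048x2048). Strassen reduces 8 recursive multiplications to 7 at each level.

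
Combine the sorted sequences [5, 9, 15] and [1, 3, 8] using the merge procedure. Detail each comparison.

Merging process:

Compare 5 vs 1: take 1 from right. Merged: [1]
Compare 5 vs 3: take 3 from right. Merged: [1, 3]
Compare 5 vs 8: take 5 from left. Merged: [1, 3, 5]
Compare 9 vs 8: take 8 from right. Merged: [1, 3, 5, 8]
Append remaining from left: [9, 15]. Merged: [1, 3, 5, 8, 9, 15]

Final merged array: [1, 3, 5, 8, 9, 15]
Total comparisons: 4

The merged array is [1, 3, 5, 8, 9, 15], requiring 4 comparisons. The merge step runs in O(n) time where n is the total number of elements.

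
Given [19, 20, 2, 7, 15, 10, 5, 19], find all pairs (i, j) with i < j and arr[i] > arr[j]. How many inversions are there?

Finding inversions in [19, 20, 2, 7, 15, 10, 5, 19]:

(0, 2): arr[0]=19 > arr[2]=2
(0, 3): arr[0]=19 > arr[3]=7
(0, 4): arr[0]=19 > arr[4]=15
(0, 5): arr[0]=19 > arr[5]=10
(0, 6): arr[0]=19 > arr[6]=5
(1, 2): arr[1]=20 > arr[2]=2
(1, 3): arr[1]=20 > arr[3]=7
(1, 4): arr[1]=20 > arr[4]=15
(1, 5): arr[1]=20 > arr[5]=10
(1, 6): arr[1]=20 > arr[6]=5
(1, 7): arr[1]=20 > arr[7]=19
(3, 6): arr[3]=7 > arr[6]=5
(4, 5): arr[4]=15 > arr[5]=10
(4, 6): arr[4]=15 > arr[6]=5
(5, 6): arr[5]=10 > arr[6]=5

Total inversions: 15

The array has 15 inversion(s): (0,2), (0,3), (0,4), (0,5), (0,6), (1,2), (1,3), (1,4), (1,5), (1,6), (1,7), (3,6), (4,5), (4,6), (5,6). Each pair (i,j) satisfies i < j and arr[i] > arr[j].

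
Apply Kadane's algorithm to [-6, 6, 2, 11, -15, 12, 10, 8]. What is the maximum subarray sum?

Using Kadane's algorithm on [-6, 6, 2, 11, -15, 12, 10, 8]:

Scanning through the array:
Position 1 (value 6): max_ending_here = 6, max_so_far = 6
Position 2 (value 2): max_ending_here = 8, max_so_far = 8
Position 3 (value 11): max_ending_here = 19, max_so_far = 19
Position 4 (value -15): max_ending_here = 4, max_so_far = 19
Position 5 (value 12): max_ending_here = 16, max_so_far = 19
Position 6 (value 10): max_ending_here = 26, max_so_far = 26
Position 7 (value 8): max_ending_here = 34, max_so_far = 34

Maximum subarray: [6, 2, 11, -15, 12, 10, 8]
Maximum sum: 34

The maximum subarray is [6, 2, 11, -15, 12, 10, 8] with sum 34. This subarray runs from index 1 to index 7.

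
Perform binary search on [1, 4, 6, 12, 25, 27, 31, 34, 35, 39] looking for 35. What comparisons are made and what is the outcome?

Binary search for 35 in [1, 4, 6, 12, 25, 27, 31, 34, 35, 39]:

lo=0, hi=9, mid=4, arr[mid]=25 -> 25 < 35, search right half
lo=5, hi=9, mid=7, arr[mid]=34 -> 34 < 35, search right half
lo=8, hi=9, mid=8, arr[mid]=35 -> Found target at index 8!

Binary search finds 35 at index 8 after 3 comparisons. The search repeatedly halves the search space by comparing with the middle element.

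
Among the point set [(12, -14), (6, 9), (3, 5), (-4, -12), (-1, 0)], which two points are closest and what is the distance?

Computing all pairwise distances among 5 points:

d((12, -14), (6, 9)) = 23.7697
d((12, -14), (3, 5)) = 21.0238
d((12, -14), (-4, -12)) = 16.1245
d((12, -14), (-1, 0)) = 19.105
d((6, 9), (3, 5)) = 5.0 <-- minimum
d((6, 9), (-4, -12)) = 23.2594
d((6, 9), (-1, 0)) = 11.4018
d((3, 5), (-4, -12)) = 18.3848
d((3, 5), (-1, 0)) = 6.4031
d((-4, -12), (-1, 0)) = 12.3693

Closest pair: (6, 9) and (3, 5) with distance 5.0

The closest pair is (6, 9) and (3, 5) with Euclidean distance 5.0. For 5 points, brute-force pairwise comparison is shown above. For large n, the divide-and-conquer algorithm (sort by x, recurse on halves, check the dividing strip) achieves O(n log n).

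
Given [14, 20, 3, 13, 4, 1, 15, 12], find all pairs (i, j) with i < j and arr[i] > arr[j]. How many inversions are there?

Finding inversions in [14, 20, 3, 13, 4, 1, 15, 12]:

(0, 2): arr[0]=14 > arr[2]=3
(0, 3): arr[0]=14 > arr[3]=13
(0, 4): arr[0]=14 > arr[4]=4
(0, 5): arr[0]=14 > arr[5]=1
(0, 7): arr[0]=14 > arr[7]=12
(1, 2): arr[1]=20 > arr[2]=3
(1, 3): arr[1]=20 > arr[3]=13
(1, 4): arr[1]=20 > arr[4]=4
(1, 5): arr[1]=20 > arr[5]=1
(1, 6): arr[1]=20 > arr[6]=15
(1, 7): arr[1]=20 > arr[7]=12
(2, 5): arr[2]=3 > arr[5]=1
(3, 4): arr[3]=13 > arr[4]=4
(3, 5): arr[3]=13 > arr[5]=1
(3, 7): arr[3]=13 > arr[7]=12
(4, 5): arr[4]=4 > arr[5]=1
(6, 7): arr[6]=15 > arr[7]=12

Total inversions: 17

The array has 17 inversion(s): (0,2), (0,3), (0,4), (0,5), (0,7), (1,2), (1,3), (1,4), (1,5), (1,6), (1,7), (2,5), (3,4), (3,5), (3,7), (4,5), (6,7). Each pair (i,j) satisfies i < j and arr[i] > arr[j].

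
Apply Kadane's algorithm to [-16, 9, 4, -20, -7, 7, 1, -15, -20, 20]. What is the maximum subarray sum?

Using Kadane's algorithm on [-16, 9, 4, -20, -7, 7, 1, -15, -20, 20]:

Scanning through the array:
Position 1 (value 9): max_ending_here = 9, max_so_far = 9
Position 2 (value 4): max_ending_here = 13, max_so_far = 13
Position 3 (value -20): max_ending_here = -7, max_so_far = 13
Position 4 (value -7): max_ending_here = -7, max_so_far = 13
Position 5 (value 7): max_ending_here = 7, max_so_far = 13
Position 6 (value 1): max_ending_here = 8, max_so_far = 13
Position 7 (value -15): max_ending_here = -7, max_so_far = 13
Position 8 (value -20): max_ending_here = -20, max_so_far = 13
Position 9 (value 20): max_ending_here = 20, max_so_far = 20

Maximum subarray: [20]
Maximum sum: 20

The maximum subarray is [20] with sum 20. This subarray runs from index 9 to index 9.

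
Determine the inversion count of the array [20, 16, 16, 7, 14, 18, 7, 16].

Finding inversions in [20, 16, 16, 7, 14, 18, 7, 16]:

(0, 1): arr[0]=20 > arr[1]=16
(0, 2): arr[0]=20 > arr[2]=16
(0, 3): arr[0]=20 > arr[3]=7
(0, 4): arr[0]=20 > arr[4]=14
(0, 5): arr[0]=20 > arr[5]=18
(0, 6): arr[0]=20 > arr[6]=7
(0, 7): arr[0]=20 > arr[7]=16
(1, 3): arr[1]=16 > arr[3]=7
(1, 4): arr[1]=16 > arr[4]=14
(1, 6): arr[1]=16 > arr[6]=7
(2, 3): arr[2]=16 > arr[3]=7
(2, 4): arr[2]=16 > arr[4]=14
(2, 6): arr[2]=16 > arr[6]=7
(4, 6): arr[4]=14 > arr[6]=7
(5, 6): arr[5]=18 > arr[6]=7
(5, 7): arr[5]=18 > arr[7]=16

Total inversions: 16

The array has 16 inversion(s): (0,1), (0,2), (0,3), (0,4), (0,5), (0,6), (0,7), (1,3), (1,4), (1,6), (2,3), (2,4), (2,6), (4,6), (5,6), (5,7). Each pair (i,j) satisfies i < j and arr[i] > arr[j].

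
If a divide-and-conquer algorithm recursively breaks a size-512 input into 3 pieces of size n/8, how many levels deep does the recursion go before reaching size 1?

For divide and conquer with division factor 8:

Problem sizes at each level:
Level 0: 512
Level 1: 64
Level 2: 8
Level 3: 1

The root is level 0 and the size-1 base case is level 3 (the tree spans levels 0 through 3, i.e. 4 levels counting the root), so the depth is the number of divisions: log_8(512) = 3

The recursion tree depth is log_8(512) = 3. At each level, the problem size is divided by 8, so it takes 3 divisions to reduce to a base case of size 1. The algorithm makes 3 recursive calls at each level.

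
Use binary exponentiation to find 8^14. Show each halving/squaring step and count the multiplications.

Computing 8^14 by squaring (build up from 8^1; each line after the first costs one multiplication):

8^1 = 8
8^2 = (8^1)^2 = 8^2 = 64
8^3 = 8 * 8^2 = 8 * 64 = 512
8^6 = (8^3)^2 = 512^2 = 262144
8^7 = 8 * 8^6 = 8 * 262144 = 2097152
8^14 = (8^7)^2 = 2097152^2 = 4398046511104

Result: 4398046511104
Multiplications needed: 5 (5 lines after 8^1)

8^14 = 4398046511104. Using exponentiation by squaring, this requires 5 multiplications. The key idea: if the exponent is even, square the half-power; if odd, multiply by the base once.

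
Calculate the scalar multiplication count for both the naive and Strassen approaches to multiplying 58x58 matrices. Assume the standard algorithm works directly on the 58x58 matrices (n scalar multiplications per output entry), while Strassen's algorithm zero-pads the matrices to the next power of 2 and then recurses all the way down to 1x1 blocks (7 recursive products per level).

Matrix multiplication for 58x58 matrices:

Strassen's algorithm requires power-of-2 dimensions. Pad 58x58 to 64x64 (next power of 2).

Standard algorithm: 58^3 = 195112 multiplications
Strassen's algorithm: 7^(log2(64)) = 7^6 = 117649 multiplications
Savings: 195112 - 117649 = 77463 multiplications

Standard: 195112 multiplications (58^3). Strassen: 117649 multiplications (7^6, after padding to 64x64). Strassen reduces 8 recursive multiplications to 7 at each level.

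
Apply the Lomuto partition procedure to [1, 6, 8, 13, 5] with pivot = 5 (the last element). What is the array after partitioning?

Lomuto partition with pivot = 5:

Initial array: [1, 6, 8, 13, 5]

arr[0]=1 <= 5: swap with position 0, array becomes [1, 6, 8, 13, 5]
arr[1]=6 > 5: no swap
arr[2]=8 > 5: no swap
arr[3]=13 > 5: no swap

Place pivot at position 1: [1, 5, 8, 13, 6]
Pivot position: 1

After partitioning with pivot 5, the array becomes [1, 5, 8, 13, 6]. The pivot is placed at index 1. All elements to the left of the pivot are <= 5, and all elements to the right are > 5.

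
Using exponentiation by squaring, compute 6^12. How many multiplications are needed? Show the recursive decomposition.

Computing 6^12 by squaring (build up from 6^1; each line after the first costs one multiplication):

6^1 = 6
6^2 = (6^1)^2 = 6^2 = 36
6^3 = 6 * 6^2 = 6 * 36 = 216
6^6 = (6^3)^2 = 216^2 = 46656
6^12 = (6^6)^2 = 46656^2 = 2176782336

Result: 2176782336
Multiplications needed: 4 (4 lines after 6^1)

6^12 = 2176782336. Using exponentiation by squaring, this requires 4 multiplications. The key idea: if the exponent is even, square the half-power; if odd, multiply by the base once.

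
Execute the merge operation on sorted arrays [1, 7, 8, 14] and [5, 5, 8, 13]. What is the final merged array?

Merging process:

Compare 1 vs 5: take 1 from left. Merged: [1]
Compare 7 vs 5: take 5 from right. Merged: [1, 5]
Compare 7 vs 5: take 5 from right. Merged: [1, 5, 5]
Compare 7 vs 8: take 7 from left. Merged: [1, 5, 5, 7]
Compare 8 vs 8: take 8 from left. Merged: [1, 5, 5, 7, 8]
Compare 14 vs 8: take 8 from right. Merged: [1, 5, 5, 7, 8, 8]
Compare 14 vs 13: take 13 from right. Merged: [1, 5, 5, 7, 8, 8, 13]
Append remaining from left: [14]. Merged: [1, 5, 5, 7, 8, 8, 13, 14]

Final merged array: [1, 5, 5, 7, 8, 8, 13, 14]
Total comparisons: 7

The merged array is [1, 5, 5, 7, 8, 8, 13, 14], requiring 7 comparisons. The merge step runs in O(n) time where n is the total number of elements.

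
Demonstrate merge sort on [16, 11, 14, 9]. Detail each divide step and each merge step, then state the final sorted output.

Merge sort trace:

Split: [16, 11, 14, 9] -> [16, 11] and [14, 9]
  Split: [16, 11] -> [16] and [11]
  Merge: [16] + [11] -> [11, 16]
  Split: [14, 9] -> [14] and [9]
  Merge: [14] + [9] -> [9, 14]
Merge: [11, 16] + [9, 14] -> [9, 11, 14, 16]

Final sorted array: [9, 11, 14, 16]

The merge sort proceeds by recursively splitting the array and merging sorted halves.
After all merges, the sorted array is [9, 11, 14, 16].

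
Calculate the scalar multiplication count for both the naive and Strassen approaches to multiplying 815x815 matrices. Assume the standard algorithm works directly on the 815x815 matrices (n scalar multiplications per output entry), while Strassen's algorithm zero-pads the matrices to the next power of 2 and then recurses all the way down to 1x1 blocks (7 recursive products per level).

Matrix multiplication for 815x815 matrices:

Strassen's algorithm requires power-of-2 dimensions. Pad 815x815 to 1024x1024 (next power of 2).

Standard algorithm: 815^3 = 541343375 multiplications
Strassen's algorithm: 7^(log2(1024)) = 7^10 = 282475249 multiplications
Savings: 541343375 - 282475249 = 258868126 multiplications

Standard: 541343375 multiplications (815^3). Strassen: 282475249 multiplications (7^10, after padding to 1024x1024). Strassen reduces 8 recursive multiplications to 7 at each level.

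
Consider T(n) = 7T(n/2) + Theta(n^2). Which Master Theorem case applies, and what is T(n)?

Master Theorem for T(n) = 7T(n/2) + O(n^2):

a = 7, b = 2, c = 2
log_b(a) = log_2(7) = 2.8074

Case 1: c = 2 < log_2(7) = 2.8074
T(n) = O(n^(log_2 7))

For T(n) = 7T(n/2) + O(n^2): log_2(7) = 2.8074. This is Case 1 of the Master Theorem (c < log_b(a), work dominated by leaves), giving O(n^(log_2 7)).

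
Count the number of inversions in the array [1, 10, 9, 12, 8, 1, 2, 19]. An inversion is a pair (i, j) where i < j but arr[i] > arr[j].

Finding inversions in [1, 10, 9, 12, 8, 1, 2, 19]:

(1, 2): arr[1]=10 > arr[2]=9
(1, 4): arr[1]=10 > arr[4]=8
(1, 5): arr[1]=10 > arr[5]=1
(1, 6): arr[1]=10 > arr[6]=2
(2, 4): arr[2]=9 > arr[4]=8
(2, 5): arr[2]=9 > arr[5]=1
(2, 6): arr[2]=9 > arr[6]=2
(3, 4): arr[3]=12 > arr[4]=8
(3, 5): arr[3]=12 > arr[5]=1
(3, 6): arr[3]=12 > arr[6]=2
(4, 5): arr[4]=8 > arr[5]=1
(4, 6): arr[4]=8 > arr[6]=2

Total inversions: 12

The array has 12 inversion(s): (1,2), (1,4), (1,5), (1,6), (2,4), (2,5), (2,6), (3,4), (3,5), (3,6), (4,5), (4,6). Each pair (i,j) satisfies i < j and arr[i] > arr[j].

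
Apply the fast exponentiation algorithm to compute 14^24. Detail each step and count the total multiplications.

Computing 14^24 by squaring (build up from 14^1; each line after the first costs one multiplication):

14^1 = 14
14^2 = (14^1)^2 = 14^2 = 196
14^3 = 14 * 14^2 = 14 * 196 = 2744
14^6 = (14^3)^2 = 2744^2 = 7529536
14^12 = (14^6)^2 = 7529536^2 = 56693912375296
14^24 = (14^12)^2 = 56693912375296^2 = 3214199700417740936751087616

Result: 3214199700417740936751087616
Multiplications needed: 5 (5 lines after 14^1)

14^24 = 3214199700417740936751087616. Using exponentiation by squaring, this requires 5 multiplications. The key idea: if the exponent is even, square the half-power; if odd, multiply by the base once.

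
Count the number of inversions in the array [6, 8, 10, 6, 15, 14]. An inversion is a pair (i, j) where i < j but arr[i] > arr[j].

Finding inversions in [6, 8, 10, 6, 15, 14]:

(1, 3): arr[1]=8 > arr[3]=6
(2, 3): arr[2]=10 > arr[3]=6
(4, 5): arr[4]=15 > arr[5]=14

Total inversions: 3

The array has 3 inversion(s): (1,3), (2,3), (4,5). Each pair (i,j) satisfies i < j and arr[i] > arr[j].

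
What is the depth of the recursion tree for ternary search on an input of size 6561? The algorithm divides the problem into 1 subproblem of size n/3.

For divide and conquer with division factor 3:

Problem sizes at each level:
Level 0: 6561
Level 1: 2187
Level 2: 729
Level 3: 243
Level 4: 81
Level 5: 27
Level 6: 9
Level 7: 3
Level 8: 1

The root is level 0 and the size-1 base case is level 8 (the tree spans levels 0 through 8, i.e. 9 levels counting the root), so the depth is the number of divisions: log_3(6561) = 8

The recursion tree depth is log_3(6561) = 8. At each level, the problem size is divided by 3, so it takes 8 divisions to reduce to a base case of size 1. The algorithm makes 1 recursive call at each level.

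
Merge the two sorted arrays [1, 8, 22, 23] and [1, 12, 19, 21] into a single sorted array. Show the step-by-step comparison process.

Merging process:

Compare 1 vs 1: take 1 from left. Merged: [1]
Compare 8 vs 1: take 1 from right. Merged: [1, 1]
Compare 8 vs 12: take 8 from left. Merged: [1, 1, 8]
Compare 22 vs 12: take 12 from right. Merged: [1, 1, 8, 12]
Compare 22 vs 19: take 19 from right. Merged: [1, 1, 8, 12, 19]
Compare 22 vs 21: take 21 from right. Merged: [1, 1, 8, 12, 19, 21]
Append remaining from left: [22, 23]. Merged: [1, 1, 8, 12, 19, 21, 22, 23]

Final merged array: [1, 1, 8, 12, 19, 21, 22, 23]
Total comparisons: 6

The merged array is [1, 1, 8, 12, 19, 21, 22, 23], requiring 6 comparisons. The merge step runs in O(n) time where n is the total number of elements.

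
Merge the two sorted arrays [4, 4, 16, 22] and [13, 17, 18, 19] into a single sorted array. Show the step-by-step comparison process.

Merging process:

Compare 4 vs 13: take 4 from left. Merged: [4]
Compare 4 vs 13: take 4 from left. Merged: [4, 4]
Compare 16 vs 13: take 13 from right. Merged: [4, 4, 13]
Compare 16 vs 17: take 16 from left. Merged: [4, 4, 13, 16]
Compare 22 vs 17: take 17 from right. Merged: [4, 4, 13, 16, 17]
Compare 22 vs 18: take 18 from right. Merged: [4, 4, 13, 16, 17, 18]
Compare 22 vs 19: take 19 from right. Merged: [4, 4, 13, 16, 17, 18, 19]
Append remaining from left: [22]. Merged: [4, 4, 13, 16, 17, 18, 19, 22]

Final merged array: [4, 4, 13, 16, 17, 18, 19, 22]
Total comparisons: 7

The merged array is [4, 4, 13, 16, 17, 18, 19, 22], requiring 7 comparisons. The merge step runs in O(n) time where n is the total number of elements.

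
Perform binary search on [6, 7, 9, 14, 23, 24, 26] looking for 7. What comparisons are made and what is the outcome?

Binary search for 7 in [6, 7, 9, 14, 23, 24, 26]:

lo=0, hi=6, mid=3, arr[mid]=14 -> 14 > 7, search left half
lo=0, hi=2, mid=1, arr[mid]=7 -> Found target at index 1!

Binary search finds 7 at index 1 after 2 comparisons. The search repeatedly halves the search space by comparing with the middle element.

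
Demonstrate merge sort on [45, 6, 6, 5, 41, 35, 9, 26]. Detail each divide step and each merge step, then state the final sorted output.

Merge sort trace:

Split: [45, 6, 6, 5, 41, 35, 9, 26] -> [45, 6, 6, 5] and [41, 35, 9, 26]
  Split: [45, 6, 6, 5] -> [45, 6] and [6, 5]
    Split: [45, 6] -> [45] and [6]
    Merge: [45] + [6] -> [6, 45]
    Split: [6, 5] -> [6] and [5]
    Merge: [6] + [5] -> [5, 6]
  Merge: [6, 45] + [5, 6] -> [5, 6, 6, 45]
  Split: [41, 35, 9, 26] -> [41, 35] and [9, 26]
    Split: [41, 35] -> [41] and [35]
    Merge: [41] + [35] -> [35, 41]
    Split: [9, 26] -> [9] and [26]
    Merge: [9] + [26] -> [9, 26]
  Merge: [35, 41] + [9, 26] -> [9, 26, 35, 41]
Merge: [5, 6, 6, 45] + [9, 26, 35, 41] -> [5, 6, 6, 9, 26, 35, 41, 45]

Final sorted array: [5, 6, 6, 9, 26, 35, 41, 45]

The merge sort proceeds by recursively splitting the array and merging sorted halves.
After all merges, the sorted array is [5, 6, 6, 9, 26, 35, 41, 45].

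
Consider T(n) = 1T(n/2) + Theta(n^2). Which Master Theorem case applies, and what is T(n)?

Master Theorem for T(n) = 1T(n/2) + O(n^2):

a = 1, b = 2, c = 2
log_b(a) = log_2(1) = 0.0000

Case 3: c = 2 > log_2(1) = 0.0000
T(n) = O(n^2) = O(n^2)

For T(n) = 1T(n/2) + O(n^2): log_2(1) = 0.0000. This is Case 3 of the Master Theorem (c > log_b(a), work dominated by root), giving O(n^2).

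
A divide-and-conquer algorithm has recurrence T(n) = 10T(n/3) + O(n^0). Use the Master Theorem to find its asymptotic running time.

Master Theorem for T(n) = 10T(n/3) + O(n^0):

a = 10, b = 3, c = 0
log_b(a) = log_3(10) = 2.0959

Case 1: c = 0 < log_3(10) = 2.0959
T(n) = O(n^(log_3 10))

For T(n) = 10T(n/3) + O(n^0): log_3(10) = 2.0959. This is Case 1 of the Master Theorem (c < log_b(a), work dominated by leaves), giving O(n^(log_3 10)).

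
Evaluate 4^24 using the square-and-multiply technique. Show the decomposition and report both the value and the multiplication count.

Computing 4^24 by squaring (build up from 4^1; each line after the first costs one multiplication):

4^1 = 4
4^2 = (4^1)^2 = 4^2 = 16
4^3 = 4 * 4^2 = 4 * 16 = 64
4^6 = (4^3)^2 = 64^2 = 4096
4^12 = (4^6)^2 = 4096^2 = 16777216
4^24 = (4^12)^2 = 16777216^2 = 281474976710656

Result: 281474976710656
Multiplications needed: 5 (5 lines after 4^1)

4^24 = 281474976710656. Using exponentiation by squaring, this requires 5 multiplications. The key idea: if the exponent is even, square the half-power; if odd, multiply by the base once.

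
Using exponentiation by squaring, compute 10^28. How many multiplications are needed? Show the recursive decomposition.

Computing 10^28 by squaring (build up from 10^1; each line after the first costs one multiplication):

10^1 = 10
10^2 = (10^1)^2 = 10^2 = 100
10^3 = 10 * 10^2 = 10 * 100 = 1000
10^6 = (10^3)^2 = 1000^2 = 1000000
10^7 = 10 * 10^6 = 10 * 1000000 = 10000000
10^14 = (10^7)^2 = 10000000^2 = 100000000000000
10^28 = (10^14)^2 = 100000000000000^2 = 10000000000000000000000000000

Result: 10000000000000000000000000000
Multiplications needed: 6 (6 lines after 10^1)

10^28 = 10000000000000000000000000000. Using exponentiation by squaring, this requires 6 multiplications. The key idea: if the exponent is even, square the half-power; if odd, multiply by the base once.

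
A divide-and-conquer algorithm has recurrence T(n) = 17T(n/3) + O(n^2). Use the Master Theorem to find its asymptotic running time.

Master Theorem for T(n) = 17T(n/3) + O(n^2):

a = 17, b = 3, c = 2
log_b(a) = log_3(17) = 2.5789

Case 1: c = 2 < log_3(17) = 2.5789
T(n) = O(n^(log_3 17))

For T(n) = 17T(n/3) + O(n^2): log_3(17) = 2.5789. This is Case 1 of the Master Theorem (c < log_b(a), work dominated by leaves), giving O(n^(log_3 17)).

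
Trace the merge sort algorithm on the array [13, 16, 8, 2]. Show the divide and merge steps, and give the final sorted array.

Merge sort trace:

Split: [13, 16, 8, 2] -> [13, 16] and [8, 2]
  Split: [13, 16] -> [13] and [16]
  Merge: [13] + [16] -> [13, 16]
  Split: [8, 2] -> [8] and [2]
  Merge: [8] + [2] -> [2, 8]
Merge: [13, 16] + [2, 8] -> [2, 8, 13, 16]

Final sorted array: [2, 8, 13, 16]

The merge sort proceeds by recursively splitting the array and merging sorted halves.
After all merges, the sorted array is [2, 8, 13, 16].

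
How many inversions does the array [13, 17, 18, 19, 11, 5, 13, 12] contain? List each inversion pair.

Finding inversions in [13, 17, 18, 19, 11, 5, 13, 12]:

(0, 4): arr[0]=13 > arr[4]=11
(0, 5): arr[0]=13 > arr[5]=5
(0, 7): arr[0]=13 > arr[7]=12
(1, 4): arr[1]=17 > arr[4]=11
(1, 5): arr[1]=17 > arr[5]=5
(1, 6): arr[1]=17 > arr[6]=13
(1, 7): arr[1]=17 > arr[7]=12
(2, 4): arr[2]=18 > arr[4]=11
(2, 5): arr[2]=18 > arr[5]=5
(2, 6): arr[2]=18 > arr[6]=13
(2, 7): arr[2]=18 > arr[7]=12
(3, 4): arr[3]=19 > arr[4]=11
(3, 5): arr[3]=19 > arr[5]=5
(3, 6): arr[3]=19 > arr[6]=13
(3, 7): arr[3]=19 > arr[7]=12
(4, 5): arr[4]=11 > arr[5]=5
(6, 7): arr[6]=13 > arr[7]=12

Total inversions: 17

The array has 17 inversion(s): (0,4), (0,5), (0,7), (1,4), (1,5), (1,6), (1,7), (2,4), (2,5), (2,6), (2,7), (3,4), (3,5), (3,6), (3,7), (4,5), (6,7). Each pair (i,j) satisfies i < j and arr[i] > arr[j].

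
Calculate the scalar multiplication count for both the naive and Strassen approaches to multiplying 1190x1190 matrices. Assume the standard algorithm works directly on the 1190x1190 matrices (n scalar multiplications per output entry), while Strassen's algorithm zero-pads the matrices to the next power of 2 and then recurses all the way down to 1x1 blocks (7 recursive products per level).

Matrix multiplication for 1190x1190 matrices:

Strassen's algorithm requires power-of-2 dimensions. Pad 1190x1190 to 2048x2048 (next power of 2).

Standard algorithm: 1190^3 = 1685159000 multiplications
Strassen's algorithm: 7^(log2(2048)) = 7^11 = 1977326743 multiplications
Difference: 1685159000 - 1977326743 = -292167743 (Strassen uses MORE here due to padding overhead — for small or just-over-power-of-2 n, padding can outweigh the per-level savings)

Standard: 1685159000 multiplications (1190^3). Strassen: 1977326743 multiplications (7^11, after padding to 2048x2048). Strassen reduces 8 recursive multiplications to 7 at each level.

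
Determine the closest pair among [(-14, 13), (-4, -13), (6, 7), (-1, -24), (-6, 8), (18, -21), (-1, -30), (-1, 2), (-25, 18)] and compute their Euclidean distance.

Computing all pairwise distances among 9 points:

d((-14, 13), (-4, -13)) = 27.8568
d((-14, 13), (6, 7)) = 20.8806
d((-14, 13), (-1, -24)) = 39.2173
d((-14, 13), (-6, 8)) = 9.434
d((-14, 13), (18, -21)) = 46.6905
d((-14, 13), (-1, -30)) = 44.9222
d((-14, 13), (-1, 2)) = 17.0294
d((-14, 13), (-25, 18)) = 12.083
d((-4, -13), (6, 7)) = 22.3607
d((-4, -13), (-1, -24)) = 11.4018
d((-4, -13), (-6, 8)) = 21.095
d((-4, -13), (18, -21)) = 23.4094
d((-4, -13), (-1, -30)) = 17.2627
d((-4, -13), (-1, 2)) = 15.2971
d((-4, -13), (-25, 18)) = 37.4433
d((6, 7), (-1, -24)) = 31.7805
d((6, 7), (-6, 8)) = 12.0416
d((6, 7), (18, -21)) = 30.4631
d((6, 7), (-1, -30)) = 37.6563
d((6, 7), (-1, 2)) = 8.6023
d((6, 7), (-25, 18)) = 32.8938
d((-1, -24), (-6, 8)) = 32.3883
d((-1, -24), (18, -21)) = 19.2354
d((-1, -24), (-1, -30)) = 6.0 <-- minimum
d((-1, -24), (-1, 2)) = 26.0
d((-1, -24), (-25, 18)) = 48.3735
d((-6, 8), (18, -21)) = 37.6431
d((-6, 8), (-1, -30)) = 38.3275
d((-6, 8), (-1, 2)) = 7.8102
d((-6, 8), (-25, 18)) = 21.4709
d((18, -21), (-1, -30)) = 21.0238
d((18, -21), (-1, 2)) = 29.8329
d((18, -21), (-25, 18)) = 58.0517
d((-1, -30), (-1, 2)) = 32.0
d((-1, -30), (-25, 18)) = 53.6656
d((-1, 2), (-25, 18)) = 28.8444

Closest pair: (-1, -24) and (-1, -30) with distance 6.0

The closest pair is (-1, -24) and (-1, -30) with Euclidean distance 6.0. For 9 points, brute-force pairwise comparison is shown above. For large n, the divide-and-conquer algorithm (sort by x, recurse on halves, check the dividing strip) achieves O(n log n).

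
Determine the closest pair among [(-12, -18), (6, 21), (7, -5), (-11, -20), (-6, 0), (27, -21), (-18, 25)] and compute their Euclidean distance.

Computing all pairwise distances among 7 points:

d((-12, -18), (6, 21)) = 42.9535
d((-12, -18), (7, -5)) = 23.0217
d((-12, -18), (-11, -20)) = 2.2361 <-- minimum
d((-12, -18), (-6, 0)) = 18.9737
d((-12, -18), (27, -21)) = 39.1152
d((-12, -18), (-18, 25)) = 43.4166
d((6, 21), (7, -5)) = 26.0192
d((6, 21), (-11, -20)) = 44.3847
d((6, 21), (-6, 0)) = 24.1868
d((6, 21), (27, -21)) = 46.9574
d((6, 21), (-18, 25)) = 24.3311
d((7, -5), (-11, -20)) = 23.4307
d((7, -5), (-6, 0)) = 13.9284
d((7, -5), (27, -21)) = 25.6125
d((7, -5), (-18, 25)) = 39.0512
d((-11, -20), (-6, 0)) = 20.6155
d((-11, -20), (27, -21)) = 38.0132
d((-11, -20), (-18, 25)) = 45.5412
d((-6, 0), (27, -21)) = 39.1152
d((-6, 0), (-18, 25)) = 27.7308
d((27, -21), (-18, 25)) = 64.3506

Closest pair: (-12, -18) and (-11, -20) with distance 2.2361

The closest pair is (-12, -18) and (-11, -20) with Euclidean distance 2.2361. For 7 points, brute-force pairwise comparison is shown above. For large n, the divide-and-conquer algorithm (sort by x, recurse on halves, check the dividing strip) achieves O(n log n).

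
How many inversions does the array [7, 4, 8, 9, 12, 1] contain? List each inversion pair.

Finding inversions in [7, 4, 8, 9, 12, 1]:

(0, 1): arr[0]=7 > arr[1]=4
(0, 5): arr[0]=7 > arr[5]=1
(1, 5): arr[1]=4 > arr[5]=1
(2, 5): arr[2]=8 > arr[5]=1
(3, 5): arr[3]=9 > arr[5]=1
(4, 5): arr[4]=12 > arr[5]=1

Total inversions: 6

The array has 6 inversion(s): (0,1), (0,5), (1,5), (2,5), (3,5), (4,5). Each pair (i,j) satisfies i < j and arr[i] > arr[j].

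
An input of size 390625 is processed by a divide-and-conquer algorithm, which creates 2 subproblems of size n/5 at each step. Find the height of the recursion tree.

For divide and conquer with division factor 5:

Problem sizes at each level:
Level 0: 390625
Level 1: 78125
Level 2: 15625
Level 3: 3125
Level 4: 625
Level 5: 125
Level 6: 25
Level 7: 5
Level 8: 1

The root is level 0 and the size-1 base case is level 8 (the tree spans levels 0 through 8, i.e. 9 levels counting the root), so the depth is the number of divisions: log_5(390625) = 8

The recursion tree depth is log_5(390625) = 8. At each level, the problem size is divided by 5, so it takes 8 divisions to reduce to a base case of size 1. The algorithm makes 2 recursive calls at each level.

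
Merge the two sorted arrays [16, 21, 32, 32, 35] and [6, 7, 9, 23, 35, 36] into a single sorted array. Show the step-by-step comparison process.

Merging process:

Compare 16 vs 6: take 6 from right. Merged: [6]
Compare 16 vs 7: take 7 from right. Merged: [6, 7]
Compare 16 vs 9: take 9 from right. Merged: [6, 7, 9]
Compare 16 vs 23: take 16 from left. Merged: [6, 7, 9, 16]
Compare 21 vs 23: take 21 from left. Merged: [6, 7, 9, 16, 21]
Compare 32 vs 23: take 23 from right. Merged: [6, 7, 9, 16, 21, 23]
Compare 32 vs 35: take 32 from left. Merged: [6, 7, 9, 16, 21, 23, 32]
Compare 32 vs 35: take 32 from left. Merged: [6, 7, 9, 16, 21, 23, 32, 32]
Compare 35 vs 35: take 35 from left. Merged: [6, 7, 9, 16, 21, 23, 32, 32, 35]
Append remaining from right: [35, 36]. Merged: [6, 7, 9, 16, 21, 23, 32, 32, 35, 35, 36]

Final merged array: [6, 7, 9, 16, 21, 23, 32, 32, 35, 35, 36]
Total comparisons: 9

The merged array is [6, 7, 9, 16, 21, 23, 32, 32, 35, 35, 36], requiring 9 comparisons. The merge step runs in O(n) time where n is the total number of elements.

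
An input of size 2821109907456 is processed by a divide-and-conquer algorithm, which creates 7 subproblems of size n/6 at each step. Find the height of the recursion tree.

For divide and conquer with division factor 6:

Problem sizes at each level:
Level 0: 2821109907456
Level 1: 470184984576
Level 2: 78364164096
Level 3: 13060694016
Level 4: 2176782336
Level 5: 362797056
Level 6: 60466176
Level 7: 10077696
Level 8: 1679616
Level 9: 279936
Level 10: 46656
Level 11: 7776
Level 12: 1296
Level 13: 216
Level 14: 36
Level 15: 6
Level 16: 1

The root is level 0 and the size-1 base case is level 16 (the tree spans levels 0 through 16, i.e. 17 levels counting the root), so the depth is the number of divisions: log_6(2821109907456) = 16

The recursion tree depth is log_6(2821109907456) = 16. At each level, the problem size is divided by 6, so it takes 16 divisions to reduce to a base case of size 1. The algorithm makes 7 recursive calls at each level.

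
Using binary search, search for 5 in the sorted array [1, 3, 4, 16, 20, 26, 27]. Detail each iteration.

Binary search for 5 in [1, 3, 4, 16, 20, 26, 27]:

lo=0, hi=6, mid=3, arr[mid]=16 -> 16 > 5, search left half
lo=0, hi=2, mid=1, arr[mid]=3 -> 3 < 5, search right half
lo=2, hi=2, mid=2, arr[mid]=4 -> 4 < 5, search right half
lo=3 > hi=2, target 5 not found

Binary search determines that 5 is not in the array after 3 comparisons. The search space was exhausted without finding the target.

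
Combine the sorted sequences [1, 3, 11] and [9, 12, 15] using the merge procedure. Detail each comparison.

Merging process:

Compare 1 vs 9: take 1 from left. Merged: [1]
Compare 3 vs 9: take 3 from left. Merged: [1, 3]
Compare 11 vs 9: take 9 from right. Merged: [1, 3, 9]
Compare 11 vs 12: take 11 from left. Merged: [1, 3, 9, 11]
Append remaining from right: [12, 15]. Merged: [1, 3, 9, 11, 12, 15]

Final merged array: [1, 3, 9, 11, 12, 15]
Total comparisons: 4

The merged array is [1, 3, 9, 11, 12, 15], requiring 4 comparisons. The merge step runs in O(n) time where n is the total number of elements.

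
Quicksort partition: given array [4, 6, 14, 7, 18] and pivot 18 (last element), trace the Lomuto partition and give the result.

Lomuto partition with pivot = 18:

Initial array: [4, 6, 14, 7, 18]

arr[0]=4 <= 18: swap with position 0, array becomes [4, 6, 14, 7, 18]
arr[1]=6 <= 18: swap with position 1, array becomes [4, 6, 14, 7, 18]
arr[2]=14 <= 18: swap with position 2, array becomes [4, 6, 14, 7, 18]
arr[3]=7 <= 18: swap with position 3, array becomes [4, 6, 14, 7, 18]

Place pivot at position 4: [4, 6, 14, 7, 18]
Pivot position: 4

After partitioning with pivot 18, the array becomes [4, 6, 14, 7, 18]. The pivot is placed at index 4. All elements to the left of the pivot are <= 18, and all elements to the right are > 18.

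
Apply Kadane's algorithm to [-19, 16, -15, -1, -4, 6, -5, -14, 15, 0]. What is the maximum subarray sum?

Using Kadane's algorithm on [-19, 16, -15, -1, -4, 6, -5, -14, 15, 0]:

Scanning through the array:
Position 1 (value 16): max_ending_here = 16, max_so_far = 16
Position 2 (value -15): max_ending_here = 1, max_so_far = 16
Position 3 (value -1): max_ending_here = 0, max_so_far = 16
Position 4 (value -4): max_ending_here = -4, max_so_far = 16
Position 5 (value 6): max_ending_here = 6, max_so_far = 16
Position 6 (value -5): max_ending_here = 1, max_so_far = 16
Position 7 (value -14): max_ending_here = -13, max_so_far = 16
Position 8 (value 15): max_ending_here = 15, max_so_far = 16
Position 9 (value 0): max_ending_here = 15, max_so_far = 16

Maximum subarray: [16]
Maximum sum: 16

The maximum subarray is [16] with sum 16. This subarray runs from index 1 to index 1.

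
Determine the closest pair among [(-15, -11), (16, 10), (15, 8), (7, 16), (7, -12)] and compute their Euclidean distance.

Computing all pairwise distances among 5 points:

d((-15, -11), (16, 10)) = 37.4433
d((-15, -11), (15, 8)) = 35.5106
d((-15, -11), (7, 16)) = 34.8281
d((-15, -11), (7, -12)) = 22.0227
d((16, 10), (15, 8)) = 2.2361 <-- minimum
d((16, 10), (7, 16)) = 10.8167
d((16, 10), (7, -12)) = 23.7697
d((15, 8), (7, 16)) = 11.3137
d((15, 8), (7, -12)) = 21.5407
d((7, 16), (7, -12)) = 28.0

Closest pair: (16, 10) and (15, 8) with distance 2.2361

The closest pair is (16, 10) and (15, 8) with Euclidean distance 2.2361. For 5 points, brute-force pairwise comparison is shown above. For large n, the divide-and-conquer algorithm (sort by x, recurse on halves, check the dividing strip) achieves O(n log n).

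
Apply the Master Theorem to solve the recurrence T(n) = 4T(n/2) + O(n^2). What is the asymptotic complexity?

Master Theorem for T(n) = 4T(n/2) + O(n^2):

a = 4, b = 2, c = 2
log_b(a) = log_2(4) = 2.0000

Case 2: c = 2 = log_2(4) = 2.0000
T(n) = O(n^2 log n) = O(n^2 log n)

For T(n) = 4T(n/2) + O(n^2): log_2(4) = 2.0000. This is Case 2 of the Master Theorem (c = log_b(a), equal work at all levels), giving O(n^2 log n).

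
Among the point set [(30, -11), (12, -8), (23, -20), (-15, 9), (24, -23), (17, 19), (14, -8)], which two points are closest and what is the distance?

Computing all pairwise distances among 7 points:

d((30, -11), (12, -8)) = 18.2483
d((30, -11), (23, -20)) = 11.4018
d((30, -11), (-15, 9)) = 49.2443
d((30, -11), (24, -23)) = 13.4164
d((30, -11), (17, 19)) = 32.6956
d((30, -11), (14, -8)) = 16.2788
d((12, -8), (23, -20)) = 16.2788
d((12, -8), (-15, 9)) = 31.9061
d((12, -8), (24, -23)) = 19.2094
d((12, -8), (17, 19)) = 27.4591
d((12, -8), (14, -8)) = 2.0 <-- minimum
d((23, -20), (-15, 9)) = 47.8017
d((23, -20), (24, -23)) = 3.1623
d((23, -20), (17, 19)) = 39.4588
d((23, -20), (14, -8)) = 15.0
d((-15, 9), (24, -23)) = 50.448
d((-15, 9), (17, 19)) = 33.5261
d((-15, 9), (14, -8)) = 33.6155
d((24, -23), (17, 19)) = 42.5793
d((24, -23), (14, -8)) = 18.0278
d((17, 19), (14, -8)) = 27.1662

Closest pair: (12, -8) and (14, -8) with distance 2.0

The closest pair is (12, -8) and (14, -8) with Euclidean distance 2.0. For 7 points, brute-force pairwise comparison is shown above. For large n, the divide-and-conquer algorithm (sort by x, recurse on halves, check the dividing strip) achieves O(n log n).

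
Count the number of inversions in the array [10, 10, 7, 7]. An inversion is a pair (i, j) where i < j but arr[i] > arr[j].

Finding inversions in [10, 10, 7, 7]:

(0, 2): arr[0]=10 > arr[2]=7
(0, 3): arr[0]=10 > arr[3]=7
(1, 2): arr[1]=10 > arr[2]=7
(1, 3): arr[1]=10 > arr[3]=7

Total inversions: 4

The array has 4 inversion(s): (0,2), (0,3), (1,2), (1,3). Each pair (i,j) satisfies i < j and arr[i] > arr[j].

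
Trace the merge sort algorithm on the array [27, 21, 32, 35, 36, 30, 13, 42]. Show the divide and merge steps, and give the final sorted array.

Merge sort trace:

Split: [27, 21, 32, 35, 36, 30, 13, 42] -> [27, 21, 32, 35] and [36, 30, 13, 42]
  Split: [27, 21, 32, 35] -> [27, 21] and [32, 35]
    Split: [27, 21] -> [27] and [21]
    Merge: [27] + [21] -> [21, 27]
    Split: [32, 35] -> [32] and [35]
    Merge: [32] + [35] -> [32, 35]
  Merge: [21, 27] + [32, 35] -> [21, 27, 32, 35]
  Split: [36, 30, 13, 42] -> [36, 30] and [13, 42]
    Split: [36, 30] -> [36] and [30]
    Merge: [36] + [30] -> [30, 36]
    Split: [13, 42] -> [13] and [42]
    Merge: [13] + [42] -> [13, 42]
  Merge: [30, 36] + [13, 42] -> [13, 30, 36, 42]
Merge: [21, 27, 32, 35] + [13, 30, 36, 42] -> [13, 21, 27, 30, 32, 35, 36, 42]

Final sorted array: [13, 21, 27, 30, 32, 35, 36, 42]

The merge sort proceeds by recursively splitting the array and merging sorted halves.
After all merges, the sorted array is [13, 21, 27, 30, 32, 35, 36, 42].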